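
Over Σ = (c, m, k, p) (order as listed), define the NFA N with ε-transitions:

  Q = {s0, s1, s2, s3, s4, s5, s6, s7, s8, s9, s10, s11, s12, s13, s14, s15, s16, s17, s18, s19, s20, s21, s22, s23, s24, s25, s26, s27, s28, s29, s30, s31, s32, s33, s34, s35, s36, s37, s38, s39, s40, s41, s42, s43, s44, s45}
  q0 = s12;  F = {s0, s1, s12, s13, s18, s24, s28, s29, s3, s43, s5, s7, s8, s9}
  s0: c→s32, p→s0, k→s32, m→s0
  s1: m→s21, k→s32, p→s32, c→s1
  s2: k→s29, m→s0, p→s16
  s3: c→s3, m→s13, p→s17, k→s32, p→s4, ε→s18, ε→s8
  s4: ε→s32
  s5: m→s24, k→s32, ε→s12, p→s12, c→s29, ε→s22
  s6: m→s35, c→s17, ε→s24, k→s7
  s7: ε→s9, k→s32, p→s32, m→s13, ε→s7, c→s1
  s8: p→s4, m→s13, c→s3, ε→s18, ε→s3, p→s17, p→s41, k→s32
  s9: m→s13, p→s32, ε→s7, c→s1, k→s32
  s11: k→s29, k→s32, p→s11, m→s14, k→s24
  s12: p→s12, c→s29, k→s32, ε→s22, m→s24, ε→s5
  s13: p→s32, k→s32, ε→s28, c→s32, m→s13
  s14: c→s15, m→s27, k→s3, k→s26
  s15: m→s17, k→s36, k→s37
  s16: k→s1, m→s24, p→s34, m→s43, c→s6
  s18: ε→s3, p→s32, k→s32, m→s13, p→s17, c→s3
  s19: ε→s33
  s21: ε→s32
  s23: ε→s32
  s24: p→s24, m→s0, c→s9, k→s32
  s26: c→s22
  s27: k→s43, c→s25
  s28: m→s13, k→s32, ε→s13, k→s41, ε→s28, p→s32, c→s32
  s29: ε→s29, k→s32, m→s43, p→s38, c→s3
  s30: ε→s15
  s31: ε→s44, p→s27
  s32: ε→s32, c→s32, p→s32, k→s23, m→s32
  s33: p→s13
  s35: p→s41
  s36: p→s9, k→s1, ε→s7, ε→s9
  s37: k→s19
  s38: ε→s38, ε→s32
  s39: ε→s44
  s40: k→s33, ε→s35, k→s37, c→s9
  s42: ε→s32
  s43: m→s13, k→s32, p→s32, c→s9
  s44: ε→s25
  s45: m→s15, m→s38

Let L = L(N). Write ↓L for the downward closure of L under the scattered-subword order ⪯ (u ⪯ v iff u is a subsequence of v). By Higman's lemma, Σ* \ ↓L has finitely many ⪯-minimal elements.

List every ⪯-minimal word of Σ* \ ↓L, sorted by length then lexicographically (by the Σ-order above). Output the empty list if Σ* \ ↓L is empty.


|Q|=46, |F|=14, |δ|=134 (32 ε).
min D↑ (10 st, q0=0, F={3}): 0:c→1,m→2,k→3,p→0 1:c→4,m→5,k→3,p→3 2:c→6,m→7,k→3,p→2 3:c→3,m→3,k→3,p→3 4:c→4,m→8,k→3,p→3 5:c→6,m→8,k→3,p→3 6:c→9,m→8,k→3,p→3 7:c→3,m→7,k→3,p→7 8:c→3,m→8,k→3,p→3 9:c→9,m→3,k→3,p→3 (ε-aug+det+¬).
'k': run [22, 3] end={s23,s32,s41} rej; 1/1 deletions ∈↓L.
'cp': |S_i|=[22, 17, 6] end={s17,s23,s32,s38,s4,s41} rej; 2/2 single-dels accept.
'mmc': N↓-sim [22, 12, 7, 2] end={s23,s32} rej; 3/3 deletions ∈↓L.
'ccmc': run [22, 17, 14, 6, 2] end={s23,s32} rej; 4/4 single-dels accept.
'mccm': run [22, 12, 9, 4, 3] end={s21,s23,s32} rej; 4/4 del acc.
5 words, ⪯-incomp.

min(Σ*\↓L) = [k, cp, mmc, ccmc, mccm].


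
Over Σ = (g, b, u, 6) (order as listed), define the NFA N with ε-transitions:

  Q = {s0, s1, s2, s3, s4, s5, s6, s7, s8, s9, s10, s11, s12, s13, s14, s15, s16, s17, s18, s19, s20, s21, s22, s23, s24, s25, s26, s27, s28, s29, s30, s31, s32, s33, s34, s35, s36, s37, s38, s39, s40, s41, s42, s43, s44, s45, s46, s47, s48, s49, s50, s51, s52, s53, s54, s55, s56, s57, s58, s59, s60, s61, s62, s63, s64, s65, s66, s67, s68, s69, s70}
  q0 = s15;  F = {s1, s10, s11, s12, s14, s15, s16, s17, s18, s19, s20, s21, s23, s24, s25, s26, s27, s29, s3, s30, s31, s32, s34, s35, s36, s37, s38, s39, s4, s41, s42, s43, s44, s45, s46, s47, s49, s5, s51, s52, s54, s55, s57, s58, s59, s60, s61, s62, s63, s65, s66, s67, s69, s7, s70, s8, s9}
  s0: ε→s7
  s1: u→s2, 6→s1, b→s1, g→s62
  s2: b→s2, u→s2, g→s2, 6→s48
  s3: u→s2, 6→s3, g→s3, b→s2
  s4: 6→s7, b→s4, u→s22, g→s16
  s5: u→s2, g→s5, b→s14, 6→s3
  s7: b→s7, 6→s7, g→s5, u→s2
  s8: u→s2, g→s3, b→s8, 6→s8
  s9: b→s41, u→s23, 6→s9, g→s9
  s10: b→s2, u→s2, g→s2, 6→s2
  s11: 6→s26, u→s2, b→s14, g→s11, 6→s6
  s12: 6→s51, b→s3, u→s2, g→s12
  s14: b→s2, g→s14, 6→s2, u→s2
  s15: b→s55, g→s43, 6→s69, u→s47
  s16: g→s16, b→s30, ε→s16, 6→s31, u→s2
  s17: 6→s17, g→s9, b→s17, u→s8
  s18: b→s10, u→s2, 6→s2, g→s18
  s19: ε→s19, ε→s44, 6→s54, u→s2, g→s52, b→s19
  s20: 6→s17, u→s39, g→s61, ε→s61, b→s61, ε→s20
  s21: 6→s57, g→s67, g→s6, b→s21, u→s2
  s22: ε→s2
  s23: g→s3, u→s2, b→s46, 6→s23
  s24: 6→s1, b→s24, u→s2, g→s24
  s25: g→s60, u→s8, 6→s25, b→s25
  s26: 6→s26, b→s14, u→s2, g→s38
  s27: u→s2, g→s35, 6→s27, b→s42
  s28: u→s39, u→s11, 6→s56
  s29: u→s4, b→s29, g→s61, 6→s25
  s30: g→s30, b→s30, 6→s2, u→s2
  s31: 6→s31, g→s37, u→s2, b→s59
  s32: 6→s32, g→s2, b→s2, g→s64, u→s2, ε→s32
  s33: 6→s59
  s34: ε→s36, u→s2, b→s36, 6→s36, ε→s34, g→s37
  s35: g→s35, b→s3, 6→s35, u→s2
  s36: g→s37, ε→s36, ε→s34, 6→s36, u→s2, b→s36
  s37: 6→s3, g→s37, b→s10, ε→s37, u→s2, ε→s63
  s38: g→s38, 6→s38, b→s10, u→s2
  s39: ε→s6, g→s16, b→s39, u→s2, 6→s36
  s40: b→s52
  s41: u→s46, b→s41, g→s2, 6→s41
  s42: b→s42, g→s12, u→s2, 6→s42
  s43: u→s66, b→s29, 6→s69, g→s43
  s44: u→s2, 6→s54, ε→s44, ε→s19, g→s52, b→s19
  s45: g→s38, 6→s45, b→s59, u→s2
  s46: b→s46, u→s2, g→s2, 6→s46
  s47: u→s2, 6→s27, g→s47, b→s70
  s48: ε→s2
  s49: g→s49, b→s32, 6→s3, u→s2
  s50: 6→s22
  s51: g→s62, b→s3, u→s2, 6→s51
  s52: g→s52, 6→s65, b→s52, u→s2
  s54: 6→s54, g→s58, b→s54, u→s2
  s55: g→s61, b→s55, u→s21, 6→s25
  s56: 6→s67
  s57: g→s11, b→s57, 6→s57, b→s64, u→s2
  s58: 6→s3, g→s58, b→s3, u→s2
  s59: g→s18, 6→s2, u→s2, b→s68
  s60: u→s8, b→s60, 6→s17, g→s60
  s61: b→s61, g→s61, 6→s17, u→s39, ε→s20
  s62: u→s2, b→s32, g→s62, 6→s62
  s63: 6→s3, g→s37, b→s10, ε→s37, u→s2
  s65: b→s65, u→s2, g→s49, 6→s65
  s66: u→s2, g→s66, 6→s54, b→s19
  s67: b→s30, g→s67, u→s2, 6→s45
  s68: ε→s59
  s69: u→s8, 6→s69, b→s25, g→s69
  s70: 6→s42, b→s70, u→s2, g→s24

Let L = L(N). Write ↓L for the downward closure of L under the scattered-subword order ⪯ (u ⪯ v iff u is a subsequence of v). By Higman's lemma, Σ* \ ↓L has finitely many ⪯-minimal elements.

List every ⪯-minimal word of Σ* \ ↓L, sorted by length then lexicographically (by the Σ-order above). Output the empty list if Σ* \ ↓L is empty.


Antichain: [uu, 6ugb, bugb6, u6gbb, gu6g6b, bg6gbg].

|Q|=71, |F|=57, |δ|=264 (21 ε).
min D↑ (54 st, q0=0, F={11}): 0:g→1,b→2,u→3,6→4 1:g→1,b→5,u→6,6→4 2:g→7,b→2,u→8,6→9 3:g→3,b→10,u→11,6→12 4:g→4,b→9,u→13,6→4 5:g→7,b→5,u→14,6→9 6:g→6,b→15,u→11,6→16 7:g→7,b→7,u→17,6→18 8:g→19,b→8,u→11,6→20 9:g→21,b→9,u→13,6→9 10:g→22,b→10,u→11,6→23 11:g→11,b→11,u→11,6→11 12:g→24,b→23,u→11,6→12 13:g→25,b→13,u→11,6→13 14:g→26,b→14,u→11,6→27 15:g→28,b→15,u→11,6→16 16:g→29,b→16,u→11,6→16 17:g→26,b→17,u→11,6→30 18:g→31,b→18,u→13,6→18 19:g→19,b→32,u→11,6→33 20:g→34,b→20,u→11,6→20 21:g→21,b→21,u→13,6→18 22:g→22,b→22,u→11,6→35 23:g→36,b→23,u→11,6→23 24:g→24,b→25,u→11,6→24 25:g→25,b→11,u→11,6→25 26:g→26,b→32,u→11,6→37 27:g→38,b→27,u→11,6→27 28:g→28,b→28,u→11,6→39 29:g→29,b→25,u→11,6→25 30:g→40,b→30,u→11,6→30 31:g→31,b→41,u→42,6→31 32:g→32,b→32,u→11,6→11 33:g→43,b→44,u→11,6→33 34:g→34,b→45,u→11,6→46 35:g→47,b→35,u→11,6→35 36:g→36,b→25,u→11,6→48 37:g→40,b→44,u→11,6→37 38:g→38,b→45,u→11,6→25 39:g→49,b→39,u→11,6→39 40:g→40,b→50,u→11,6→25 41:g→11,b→41,u→51,6→41 42:g→25,b→51,u→11,6→42 43:g→43,b→50,u→11,6→43 44:g→52,b→44,u→11,6→11 45:g→45,b→11,u→11,6→11 46:g→43,b→45,u→11,6→46 47:g→47,b→53,u→11,6→47 48:g→47,b→25,u→11,6→48 49:g→49,b→53,u→11,6→25 50:g→11,b→11,u→11,6→11 51:g→11,b→51,u→11,6→51 52:g→52,b→50,u→11,6→11 53:g→11,b→11,u→11,6→53.
'uu': |S_i|=[63, 51, 3] end={s2,s22,s48} ∉↓L; 2/2 deletions ∈↓L.
'6ugb': N↓-sim [63, 43, 6, 3, 2] end={s2,s48} ∉↓L; 4/4 single-dels accept.
'bugb6': |S_i|=[63, 56, 32, 20, 8, 2] end={s2,s48} rej; 5/5 single-dels accept.
'u6gbb': |S_i|=[63, 51, 37, 21, 7, 2] end={s2,s48} ∉↓L; 5/5 single-dels accept.
'gu6g6b': run [63, 59, 34, 24, 13, 5, 2] end={s2,s48} — reject; 6/6 single-dels accept.
'bg6gbg': N↓-sim [63, 56, 43, 30, 17, 7, 3] end={s2,s48,s64} — reject; 6/6 del acc.
6 words, ⪯-incomp.


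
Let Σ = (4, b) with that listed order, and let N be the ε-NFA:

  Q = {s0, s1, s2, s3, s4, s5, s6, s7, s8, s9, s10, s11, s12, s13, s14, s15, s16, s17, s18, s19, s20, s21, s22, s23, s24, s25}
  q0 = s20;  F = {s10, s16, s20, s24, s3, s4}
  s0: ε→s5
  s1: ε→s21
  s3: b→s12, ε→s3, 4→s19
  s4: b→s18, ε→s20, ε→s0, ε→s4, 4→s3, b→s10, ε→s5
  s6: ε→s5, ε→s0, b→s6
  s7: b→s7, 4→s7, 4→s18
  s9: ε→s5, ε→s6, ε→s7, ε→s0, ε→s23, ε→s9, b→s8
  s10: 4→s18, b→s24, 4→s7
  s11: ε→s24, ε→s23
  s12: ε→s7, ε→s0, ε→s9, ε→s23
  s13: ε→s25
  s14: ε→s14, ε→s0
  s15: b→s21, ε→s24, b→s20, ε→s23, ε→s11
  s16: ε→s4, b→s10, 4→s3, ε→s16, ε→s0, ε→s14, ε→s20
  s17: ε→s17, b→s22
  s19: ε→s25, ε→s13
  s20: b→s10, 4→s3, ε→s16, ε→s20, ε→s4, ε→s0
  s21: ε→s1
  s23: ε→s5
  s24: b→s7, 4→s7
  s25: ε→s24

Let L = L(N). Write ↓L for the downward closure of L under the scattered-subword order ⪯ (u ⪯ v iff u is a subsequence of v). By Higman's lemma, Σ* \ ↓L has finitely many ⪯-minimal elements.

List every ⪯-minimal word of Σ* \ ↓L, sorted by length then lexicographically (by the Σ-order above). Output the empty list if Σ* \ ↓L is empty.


|Q|=26, |F|=6, |δ|=64 (42 ε).
min D↑ (5 st, q0=0, F={4}): 0:4→1,b→2 1:4→3,b→4 2:4→4,b→3 3:4→4,b→4 4:4→4,b→4.
'4b': |S_i|=[19, 14, 9] end={s0,s12,s18,s23,s5,s6,s7,s8,s9} ∉↓L; 2/2 single-dels accept.
'b4': run [19, 11, 2] end={s18,s7} ∉↓L; 2/2 del acc.
'444': N↓-sim [19, 14, 6, 2] end={s18,s7} rej; 3/3 del acc.
'bbb': run [19, 11, 7, 5] end={s0,s18,s5,s6,s7} ∉↓L; 3/3 del acc.
4 words, ⪯-incomp.

Antichain: [4b, b4, 444, bbb].


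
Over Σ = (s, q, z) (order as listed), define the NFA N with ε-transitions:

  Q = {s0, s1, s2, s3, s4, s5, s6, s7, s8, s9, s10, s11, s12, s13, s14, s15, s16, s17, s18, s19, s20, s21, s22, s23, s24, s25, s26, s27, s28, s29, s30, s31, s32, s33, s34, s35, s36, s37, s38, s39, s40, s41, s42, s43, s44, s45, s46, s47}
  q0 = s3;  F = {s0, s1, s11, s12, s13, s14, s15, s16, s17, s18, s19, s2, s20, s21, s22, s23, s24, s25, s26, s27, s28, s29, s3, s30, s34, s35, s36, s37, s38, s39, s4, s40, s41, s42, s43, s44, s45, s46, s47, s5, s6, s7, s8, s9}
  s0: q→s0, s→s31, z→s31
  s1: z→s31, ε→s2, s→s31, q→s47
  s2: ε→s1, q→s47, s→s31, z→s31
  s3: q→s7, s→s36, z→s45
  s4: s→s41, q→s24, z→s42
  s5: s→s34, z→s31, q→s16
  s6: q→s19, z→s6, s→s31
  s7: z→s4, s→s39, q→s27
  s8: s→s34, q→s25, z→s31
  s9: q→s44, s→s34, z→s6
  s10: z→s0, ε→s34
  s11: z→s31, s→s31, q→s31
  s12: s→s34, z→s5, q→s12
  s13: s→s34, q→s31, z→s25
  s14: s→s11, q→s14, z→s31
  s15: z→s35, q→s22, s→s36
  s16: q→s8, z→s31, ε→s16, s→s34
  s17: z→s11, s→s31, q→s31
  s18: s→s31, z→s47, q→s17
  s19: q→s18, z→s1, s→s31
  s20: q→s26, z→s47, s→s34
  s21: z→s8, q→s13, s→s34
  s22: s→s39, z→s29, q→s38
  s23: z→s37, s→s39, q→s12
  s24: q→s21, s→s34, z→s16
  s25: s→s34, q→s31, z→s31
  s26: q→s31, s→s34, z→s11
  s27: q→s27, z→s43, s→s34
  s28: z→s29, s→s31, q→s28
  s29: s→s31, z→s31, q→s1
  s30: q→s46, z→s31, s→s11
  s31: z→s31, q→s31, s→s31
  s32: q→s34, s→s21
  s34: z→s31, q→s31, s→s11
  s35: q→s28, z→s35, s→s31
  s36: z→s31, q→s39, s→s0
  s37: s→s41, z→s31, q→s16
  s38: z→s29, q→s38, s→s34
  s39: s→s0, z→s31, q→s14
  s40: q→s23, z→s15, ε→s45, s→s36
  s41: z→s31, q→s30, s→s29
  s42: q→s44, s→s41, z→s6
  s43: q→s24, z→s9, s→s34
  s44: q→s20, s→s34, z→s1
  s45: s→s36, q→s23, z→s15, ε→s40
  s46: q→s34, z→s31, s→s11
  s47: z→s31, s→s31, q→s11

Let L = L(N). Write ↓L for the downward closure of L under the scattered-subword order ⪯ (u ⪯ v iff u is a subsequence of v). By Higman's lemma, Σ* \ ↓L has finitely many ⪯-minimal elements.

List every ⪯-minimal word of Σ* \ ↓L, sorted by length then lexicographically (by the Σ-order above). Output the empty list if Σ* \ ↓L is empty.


min(Σ*\↓L) = [sz, sss, qqsq, zqzz, zzzs, qzqqqq].

|Q|=48, |F|=44, |δ|=144 (6 ε).
min D↑ (43 st, q0=0, F={6}): 0:s→1,q→2,z→3 1:s→4,q→5,z→6 2:s→5,q→7,z→8 3:s→1,q→9,z→10 4:s→6,q→4,z→6 5:s→4,q→11,z→6 6:s→6,q→6,z→6 7:s→12,q→7,z→13 8:s→14,q→15,z→16 9:s→5,q→17,z→18 10:s→1,q→19,z→20 11:s→21,q→11,z→6 12:s→21,q→6,z→6 13:s→12,q→15,z→22 14:s→23,q→24,z→6 15:s→12,q→25,z→26 16:s→14,q→27,z→28 17:s→12,q→17,z→29 18:s→14,q→26,z→6 19:s→5,q→30,z→23 20:s→6,q→31,z→20 21:s→6,q→6,z→6 22:s→12,q→27,z→28 23:s→6,q→32,z→6 24:s→21,q→33,z→6 25:s→12,q→34,z→35 26:s→12,q→35,z→6 27:s→12,q→36,z→32 28:s→6,q→37,z→28 29:s→12,q→26,z→6 30:s→12,q→30,z→23 31:s→6,q→31,z→23 32:s→6,q→38,z→6 33:s→21,q→12,z→6 34:s→12,q→6,z→39 35:s→12,q→39,z→6 36:s→12,q→40,z→38 37:s→6,q→41,z→32 38:s→6,q→21,z→6 39:s→12,q→6,z→6 40:s→12,q→6,z→21 41:s→6,q→42,z→38 42:s→6,q→6,z→21 (ε-aug+det+¬).
'sz': N↓-sim [45, 14, 1] end={s31} ∉↓L; 2/2 del acc.
'sss': run [45, 14, 7, 1] end={s31} rej; 3/3 deletions ∈↓L.
'qqsq': run [45, 39, 31, 3, 1] end={s31} — reject; 4/4 del acc.
'zqzz': N↓-sim [45, 42, 32, 15, 1] end={s31} ∉↓L; 4/4 deletions ∈↓L.
'zzzs': N↓-sim [45, 42, 33, 12, 1] end={s31} ∉↓L; 4/4 single-dels accept.
'qzqqqq': run [45, 39, 29, 20, 13, 7, 1] end={s31} rej; 6/6 deletions ∈↓L.
6 words, ⪯-incomp.


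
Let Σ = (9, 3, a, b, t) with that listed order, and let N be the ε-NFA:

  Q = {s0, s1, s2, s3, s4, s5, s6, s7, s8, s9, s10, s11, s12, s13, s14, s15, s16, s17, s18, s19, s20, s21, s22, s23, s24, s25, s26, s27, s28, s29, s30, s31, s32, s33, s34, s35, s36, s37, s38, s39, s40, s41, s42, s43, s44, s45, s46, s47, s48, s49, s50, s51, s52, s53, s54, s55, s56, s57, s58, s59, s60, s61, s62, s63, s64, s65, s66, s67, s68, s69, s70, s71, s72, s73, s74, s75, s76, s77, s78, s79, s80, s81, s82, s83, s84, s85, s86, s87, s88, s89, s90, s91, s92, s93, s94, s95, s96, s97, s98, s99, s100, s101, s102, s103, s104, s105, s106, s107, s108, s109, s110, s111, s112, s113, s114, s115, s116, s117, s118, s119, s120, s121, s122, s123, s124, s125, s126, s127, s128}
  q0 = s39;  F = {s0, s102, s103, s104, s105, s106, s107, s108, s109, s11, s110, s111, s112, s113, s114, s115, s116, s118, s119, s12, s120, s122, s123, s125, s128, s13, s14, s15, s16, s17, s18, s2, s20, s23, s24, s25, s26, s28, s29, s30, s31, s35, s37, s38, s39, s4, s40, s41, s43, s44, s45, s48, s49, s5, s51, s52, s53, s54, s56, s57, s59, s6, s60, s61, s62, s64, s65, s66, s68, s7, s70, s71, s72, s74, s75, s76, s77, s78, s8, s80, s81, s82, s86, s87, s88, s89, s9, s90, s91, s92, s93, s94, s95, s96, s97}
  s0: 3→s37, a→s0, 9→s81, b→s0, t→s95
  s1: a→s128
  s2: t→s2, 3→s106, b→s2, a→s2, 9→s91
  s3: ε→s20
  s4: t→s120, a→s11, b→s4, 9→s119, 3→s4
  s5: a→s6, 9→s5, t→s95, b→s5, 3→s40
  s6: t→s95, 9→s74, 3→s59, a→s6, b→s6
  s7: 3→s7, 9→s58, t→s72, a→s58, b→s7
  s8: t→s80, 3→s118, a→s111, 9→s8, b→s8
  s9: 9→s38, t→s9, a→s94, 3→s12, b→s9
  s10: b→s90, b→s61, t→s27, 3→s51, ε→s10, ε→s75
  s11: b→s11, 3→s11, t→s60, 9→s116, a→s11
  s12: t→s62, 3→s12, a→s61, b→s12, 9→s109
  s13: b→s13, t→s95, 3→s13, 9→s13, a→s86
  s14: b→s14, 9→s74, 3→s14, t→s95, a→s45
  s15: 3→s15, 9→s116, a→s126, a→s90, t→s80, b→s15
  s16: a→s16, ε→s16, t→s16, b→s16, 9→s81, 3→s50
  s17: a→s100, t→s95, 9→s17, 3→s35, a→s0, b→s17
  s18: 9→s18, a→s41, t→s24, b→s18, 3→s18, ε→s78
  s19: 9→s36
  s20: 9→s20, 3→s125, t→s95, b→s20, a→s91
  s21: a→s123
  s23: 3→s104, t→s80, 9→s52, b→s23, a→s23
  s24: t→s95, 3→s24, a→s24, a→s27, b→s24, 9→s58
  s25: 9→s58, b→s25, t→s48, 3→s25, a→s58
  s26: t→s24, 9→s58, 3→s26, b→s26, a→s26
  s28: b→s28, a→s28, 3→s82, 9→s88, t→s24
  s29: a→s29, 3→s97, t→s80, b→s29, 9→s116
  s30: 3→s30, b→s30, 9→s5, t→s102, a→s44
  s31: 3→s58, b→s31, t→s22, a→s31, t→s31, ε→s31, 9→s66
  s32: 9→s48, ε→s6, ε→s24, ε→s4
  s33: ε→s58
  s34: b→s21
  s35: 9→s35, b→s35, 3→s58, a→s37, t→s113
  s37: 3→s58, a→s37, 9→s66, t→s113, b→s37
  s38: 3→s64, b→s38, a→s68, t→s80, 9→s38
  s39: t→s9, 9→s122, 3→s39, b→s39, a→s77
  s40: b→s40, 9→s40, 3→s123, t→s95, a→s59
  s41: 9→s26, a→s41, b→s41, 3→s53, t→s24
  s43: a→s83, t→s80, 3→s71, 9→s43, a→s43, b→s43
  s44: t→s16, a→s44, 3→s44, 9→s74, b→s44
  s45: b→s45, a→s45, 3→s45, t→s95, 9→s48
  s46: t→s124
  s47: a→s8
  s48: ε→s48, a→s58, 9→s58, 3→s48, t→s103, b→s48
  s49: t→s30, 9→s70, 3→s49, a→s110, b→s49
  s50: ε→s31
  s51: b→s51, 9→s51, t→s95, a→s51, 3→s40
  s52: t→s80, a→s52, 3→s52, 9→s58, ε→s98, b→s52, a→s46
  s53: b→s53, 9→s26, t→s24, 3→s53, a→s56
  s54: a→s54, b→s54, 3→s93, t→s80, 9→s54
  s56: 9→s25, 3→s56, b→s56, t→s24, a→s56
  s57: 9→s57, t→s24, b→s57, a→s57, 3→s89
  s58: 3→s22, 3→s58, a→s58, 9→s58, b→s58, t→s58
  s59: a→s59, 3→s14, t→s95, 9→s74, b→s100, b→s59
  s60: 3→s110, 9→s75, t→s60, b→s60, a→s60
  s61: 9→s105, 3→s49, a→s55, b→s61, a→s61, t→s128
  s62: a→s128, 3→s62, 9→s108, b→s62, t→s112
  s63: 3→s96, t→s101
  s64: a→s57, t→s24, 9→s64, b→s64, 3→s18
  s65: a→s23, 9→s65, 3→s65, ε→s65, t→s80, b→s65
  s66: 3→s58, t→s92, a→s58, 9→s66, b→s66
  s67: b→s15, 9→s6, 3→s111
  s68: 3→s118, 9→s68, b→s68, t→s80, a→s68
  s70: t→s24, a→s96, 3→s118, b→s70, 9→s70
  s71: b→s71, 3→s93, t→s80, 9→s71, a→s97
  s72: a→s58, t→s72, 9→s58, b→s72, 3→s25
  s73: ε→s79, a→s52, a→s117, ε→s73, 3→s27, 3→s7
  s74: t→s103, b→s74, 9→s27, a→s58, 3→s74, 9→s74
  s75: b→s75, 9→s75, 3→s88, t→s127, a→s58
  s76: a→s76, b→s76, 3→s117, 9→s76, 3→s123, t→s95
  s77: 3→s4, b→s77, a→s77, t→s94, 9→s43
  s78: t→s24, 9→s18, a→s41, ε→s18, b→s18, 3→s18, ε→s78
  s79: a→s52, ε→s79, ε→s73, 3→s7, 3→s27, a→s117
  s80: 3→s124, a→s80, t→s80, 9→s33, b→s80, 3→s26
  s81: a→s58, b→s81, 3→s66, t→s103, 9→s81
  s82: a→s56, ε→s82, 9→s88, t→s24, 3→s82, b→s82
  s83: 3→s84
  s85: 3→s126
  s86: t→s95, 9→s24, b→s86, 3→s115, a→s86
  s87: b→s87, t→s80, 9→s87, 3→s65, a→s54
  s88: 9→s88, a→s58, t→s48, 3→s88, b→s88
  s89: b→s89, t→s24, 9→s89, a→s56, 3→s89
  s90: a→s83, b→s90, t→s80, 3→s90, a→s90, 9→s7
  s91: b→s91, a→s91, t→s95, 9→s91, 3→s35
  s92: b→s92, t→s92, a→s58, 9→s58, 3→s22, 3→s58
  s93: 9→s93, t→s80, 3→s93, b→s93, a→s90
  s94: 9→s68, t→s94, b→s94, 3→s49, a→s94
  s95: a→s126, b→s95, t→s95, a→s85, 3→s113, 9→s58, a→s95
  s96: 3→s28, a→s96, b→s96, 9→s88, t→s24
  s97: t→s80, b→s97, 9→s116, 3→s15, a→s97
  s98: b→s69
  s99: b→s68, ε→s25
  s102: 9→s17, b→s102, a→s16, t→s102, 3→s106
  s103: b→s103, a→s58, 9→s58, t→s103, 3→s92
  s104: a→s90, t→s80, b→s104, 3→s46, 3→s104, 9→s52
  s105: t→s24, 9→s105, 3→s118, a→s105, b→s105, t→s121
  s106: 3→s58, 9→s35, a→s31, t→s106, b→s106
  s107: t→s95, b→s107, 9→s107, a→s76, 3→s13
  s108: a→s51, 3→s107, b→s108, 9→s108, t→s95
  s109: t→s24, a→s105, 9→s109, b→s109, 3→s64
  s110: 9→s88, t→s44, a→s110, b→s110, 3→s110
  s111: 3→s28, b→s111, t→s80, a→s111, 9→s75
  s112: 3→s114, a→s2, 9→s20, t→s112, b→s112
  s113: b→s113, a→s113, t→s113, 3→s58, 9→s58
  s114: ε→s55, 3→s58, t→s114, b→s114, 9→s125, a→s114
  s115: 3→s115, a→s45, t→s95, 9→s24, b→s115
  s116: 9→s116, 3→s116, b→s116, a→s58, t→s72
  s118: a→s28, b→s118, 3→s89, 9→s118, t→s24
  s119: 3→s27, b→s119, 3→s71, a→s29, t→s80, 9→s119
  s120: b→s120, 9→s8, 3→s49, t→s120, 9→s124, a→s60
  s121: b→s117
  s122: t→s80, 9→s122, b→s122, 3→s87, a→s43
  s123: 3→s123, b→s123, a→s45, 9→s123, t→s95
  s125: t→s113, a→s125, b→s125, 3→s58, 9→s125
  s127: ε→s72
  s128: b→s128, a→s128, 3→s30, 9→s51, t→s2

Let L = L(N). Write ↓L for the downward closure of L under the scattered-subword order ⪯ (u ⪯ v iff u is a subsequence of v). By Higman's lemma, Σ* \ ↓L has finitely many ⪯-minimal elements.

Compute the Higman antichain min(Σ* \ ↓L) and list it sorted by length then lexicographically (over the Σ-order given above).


A = [9t9, a3a9a, 933a99, t3tt33].

|Q|=129, |F|=95, |δ|=553 (24 ε).
min D↑ (95 st, q0=0, F={14}): 0:9→1,3→0,a→2,b→0,t→3 1:9→1,3→4,a→5,b→1,t→6 2:9→5,3→7,a→2,b→2,t→8 3:9→9,3→10,a→8,b→3,t→3 4:9→4,3→11,a→12,b→4,t→6 5:9→5,3→13,a→5,b→5,t→6 6:9→14,3→15,a→6,b→6,t→6 7:9→16,3→7,a→17,b→7,t→18 8:9→19,3→20,a→8,b→8,t→8 9:9→9,3→21,a→19,b→9,t→6 10:9→22,3→10,a→23,b→10,t→24 11:9→11,3→11,a→25,b→11,t→6 12:9→12,3→26,a→12,b→12,t→6 13:9→13,3→26,a→27,b→13,t→6 14:9→14,3→14,a→14,b→14,t→14 15:9→14,3→15,a→15,b→15,t→28 16:9→16,3→13,a→29,b→16,t→6 17:9→30,3→17,a→17,b→17,t→31 18:9→32,3→20,a→31,b→18,t→18 19:9→19,3→33,a→19,b→19,t→6 20:9→34,3→20,a→35,b→20,t→36 21:9→21,3→37,a→38,b→21,t→28 22:9→22,3→21,a→39,b→22,t→28 23:9→39,3→20,a→23,b→23,t→40 24:9→41,3→24,a→40,b→24,t→42 25:9→43,3→44,a→25,b→25,t→6 26:9→26,3→26,a→45,b→26,t→6 27:9→30,3→46,a→27,b→27,t→6 28:9→14,3→28,a→28,b→28,t→47 29:9→30,3→27,a→29,b→29,t→6 30:9→30,3→30,a→14,b→30,t→48 31:9→49,3→35,a→31,b→31,t→31 32:9→32,3→33,a→50,b→32,t→6 33:9→33,3→51,a→52,b→33,t→28 34:9→34,3→33,a→53,b→34,t→28 35:9→54,3→35,a→35,b→35,t→55 36:9→56,3→36,a→55,b→36,t→57 37:9→37,3→37,a→58,b→37,t→28 38:9→38,3→51,a→38,b→38,t→28 39:9→39,3→33,a→39,b→39,t→28 40:9→59,3→36,a→40,b→40,t→60 41:9→41,3→61,a→59,b→41,t→47 42:9→62,3→63,a→60,b→42,t→42 43:9→14,3→43,a→43,b→43,t→6 44:9→43,3→44,a→45,b→44,t→6 45:9→64,3→45,a→45,b→45,t→6 46:9→30,3→46,a→45,b→46,t→6 47:9→14,3→65,a→47,b→47,t→47 48:9→14,3→66,a→14,b→48,t→48 49:9→49,3→54,a→14,b→49,t→48 50:9→49,3→52,a→50,b→50,t→6 51:9→51,3→51,a→67,b→51,t→28 52:9→54,3→68,a→52,b→52,t→28 53:9→54,3→52,a→53,b→53,t→28 54:9→54,3→54,a→14,b→54,t→69 55:9→70,3→55,a→55,b→55,t→71 56:9→56,3→72,a→73,b→56,t→47 57:9→74,3→75,a→71,b→57,t→57 58:9→15,3→76,a→58,b→58,t→28 59:9→59,3→72,a→59,b→59,t→47 60:9→77,3→75,a→60,b→60,t→60 61:9→61,3→78,a→79,b→61,t→47 62:9→62,3→80,a→77,b→62,t→47 63:9→80,3→14,a→63,b→63,t→63 64:9→14,3→64,a→14,b→64,t→48 65:9→14,3→14,a→65,b→65,t→65 66:9→14,3→66,a→14,b→66,t→69 67:9→66,3→67,a→67,b→67,t→28 68:9→54,3→68,a→67,b→68,t→28 69:9→14,3→69,a→14,b→69,t→81 70:9→70,3→70,a→14,b→70,t→81 71:9→82,3→83,a→71,b→71,t→71 72:9→72,3→84,a→85,b→72,t→47 73:9→70,3→85,a→73,b→73,t→47 74:9→74,3→86,a→87,b→74,t→47 75:9→86,3→14,a→83,b→75,t→75 76:9→15,3→76,a→67,b→76,t→28 77:9→77,3→86,a→77,b→77,t→47 78:9→78,3→78,a→88,b→78,t→47 79:9→79,3→84,a→79,b→79,t→47 80:9→80,3→14,a→80,b→80,t→65 81:9→14,3→89,a→14,b→81,t→81 82:9→82,3→90,a→14,b→82,t→81 83:9→90,3→14,a→83,b→83,t→83 84:9→84,3→84,a→91,b→84,t→47 85:9→70,3→92,a→85,b→85,t→47 86:9→86,3→14,a→93,b→86,t→65 87:9→82,3→93,a→87,b→87,t→47 88:9→28,3→94,a→88,b→88,t→47 89:9→14,3→14,a→14,b→89,t→89 90:9→90,3→14,a→14,b→90,t→89 91:9→69,3→91,a→91,b→91,t→47 92:9→70,3→92,a→91,b→92,t→47 93:9→90,3→14,a→93,b→93,t→65 94:9→28,3→94,a→91,b→94,t→47 [Hopcroft].
'9t9': N↓-sim [113, 88, 20, 3] end={s22,s33,s58} — reject; 3/3 single-dels accept.
'a3a9a': |S_i|=[113, 96, 76, 54, 17, 2] end={s22,s58} — reject; 5/5 del acc.
'933a99': |S_i|=[113, 88, 64, 47, 33, 22, 3] end={s22,s33,s58} rej; 6/6 single-dels accept.
't3tt33': N↓-sim [113, 87, 74, 51, 27, 14, 2] end={s22,s58} rej; 6/6 deletions ∈↓L.
4 minimals (antichain).


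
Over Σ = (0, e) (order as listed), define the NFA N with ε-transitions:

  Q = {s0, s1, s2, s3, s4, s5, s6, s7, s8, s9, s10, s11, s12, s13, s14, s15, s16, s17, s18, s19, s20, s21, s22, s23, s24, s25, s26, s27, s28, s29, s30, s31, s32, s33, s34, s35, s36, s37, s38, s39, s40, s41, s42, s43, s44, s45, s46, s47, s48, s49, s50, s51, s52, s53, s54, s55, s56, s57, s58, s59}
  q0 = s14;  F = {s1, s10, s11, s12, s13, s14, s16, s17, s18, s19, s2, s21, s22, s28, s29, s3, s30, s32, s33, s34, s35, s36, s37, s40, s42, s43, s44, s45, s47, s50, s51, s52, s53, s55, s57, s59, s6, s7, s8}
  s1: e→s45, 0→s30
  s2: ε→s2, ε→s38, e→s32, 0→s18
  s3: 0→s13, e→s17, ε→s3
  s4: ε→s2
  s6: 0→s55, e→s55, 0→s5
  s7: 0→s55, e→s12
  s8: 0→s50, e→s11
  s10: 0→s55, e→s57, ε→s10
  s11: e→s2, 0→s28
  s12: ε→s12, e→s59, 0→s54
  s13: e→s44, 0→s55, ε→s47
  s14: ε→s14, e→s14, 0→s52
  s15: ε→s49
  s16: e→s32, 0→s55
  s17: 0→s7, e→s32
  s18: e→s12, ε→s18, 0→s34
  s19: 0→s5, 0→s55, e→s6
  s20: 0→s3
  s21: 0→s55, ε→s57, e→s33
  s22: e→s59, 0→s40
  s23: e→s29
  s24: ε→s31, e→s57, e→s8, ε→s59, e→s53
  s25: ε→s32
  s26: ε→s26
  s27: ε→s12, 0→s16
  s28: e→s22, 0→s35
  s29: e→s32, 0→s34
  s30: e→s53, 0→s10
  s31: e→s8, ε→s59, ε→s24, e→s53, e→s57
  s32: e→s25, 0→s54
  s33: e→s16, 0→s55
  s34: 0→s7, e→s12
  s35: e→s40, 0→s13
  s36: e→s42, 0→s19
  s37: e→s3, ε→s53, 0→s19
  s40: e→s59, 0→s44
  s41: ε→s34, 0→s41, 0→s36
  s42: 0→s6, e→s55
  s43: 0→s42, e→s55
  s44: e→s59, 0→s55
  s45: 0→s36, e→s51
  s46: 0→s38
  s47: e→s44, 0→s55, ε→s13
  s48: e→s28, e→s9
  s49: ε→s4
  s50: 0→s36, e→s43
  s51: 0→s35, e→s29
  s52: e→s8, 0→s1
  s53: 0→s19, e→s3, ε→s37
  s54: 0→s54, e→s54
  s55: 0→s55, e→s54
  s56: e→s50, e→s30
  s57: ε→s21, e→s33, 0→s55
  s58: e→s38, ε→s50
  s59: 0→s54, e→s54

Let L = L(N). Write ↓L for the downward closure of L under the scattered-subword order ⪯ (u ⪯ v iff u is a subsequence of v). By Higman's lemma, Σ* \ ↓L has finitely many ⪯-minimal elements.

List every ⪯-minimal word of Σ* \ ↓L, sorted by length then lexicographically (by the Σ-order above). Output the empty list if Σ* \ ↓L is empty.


|Q|=60, |F|=39, |δ|=124 (25 ε).
min D↑ (37 st, q0=0, F={25}): 0:0→1,e→0 1:0→2,e→3 2:0→4,e→5 3:0→6,e→7 4:0→8,e→9 5:0→10,e→11 6:0→10,e→12 7:0→13,e→14 8:0→15,e→16 9:0→17,e→18 10:0→17,e→19 11:0→20,e→21 12:0→19,e→15 13:0→20,e→22 14:0→23,e→24 15:0→15,e→25 16:0→15,e→26 17:0→15,e→27 18:0→28,e→29 19:0→27,e→15 20:0→28,e→30 21:0→31,e→24 22:0→30,e→32 23:0→31,e→33 24:0→25,e→24 25:0→25,e→25 26:0→15,e→34 27:0→15,e→15 28:0→15,e→35 29:0→36,e→24 30:0→35,e→32 31:0→36,e→33 32:0→25,e→25 33:0→25,e→32 34:0→15,e→24 35:0→15,e→32 36:0→15,e→33 (ε-aug+det+¬).
'00000e': run [43, 42, 37, 28, 18, 3, 1] end={s54} — reject; 6/6 deletions ∈↓L.
'0e0eee': |S_i|=[43, 42, 38, 21, 11, 3, 1] end={s54} — reject; 6/6 del acc.
'0eeee0': |S_i|=[43, 42, 38, 29, 17, 5, 1] end={s54} rej; 6/6 del acc.
3 obstructions.

Antichain: [00000e, 0e0eee, 0eeee0].


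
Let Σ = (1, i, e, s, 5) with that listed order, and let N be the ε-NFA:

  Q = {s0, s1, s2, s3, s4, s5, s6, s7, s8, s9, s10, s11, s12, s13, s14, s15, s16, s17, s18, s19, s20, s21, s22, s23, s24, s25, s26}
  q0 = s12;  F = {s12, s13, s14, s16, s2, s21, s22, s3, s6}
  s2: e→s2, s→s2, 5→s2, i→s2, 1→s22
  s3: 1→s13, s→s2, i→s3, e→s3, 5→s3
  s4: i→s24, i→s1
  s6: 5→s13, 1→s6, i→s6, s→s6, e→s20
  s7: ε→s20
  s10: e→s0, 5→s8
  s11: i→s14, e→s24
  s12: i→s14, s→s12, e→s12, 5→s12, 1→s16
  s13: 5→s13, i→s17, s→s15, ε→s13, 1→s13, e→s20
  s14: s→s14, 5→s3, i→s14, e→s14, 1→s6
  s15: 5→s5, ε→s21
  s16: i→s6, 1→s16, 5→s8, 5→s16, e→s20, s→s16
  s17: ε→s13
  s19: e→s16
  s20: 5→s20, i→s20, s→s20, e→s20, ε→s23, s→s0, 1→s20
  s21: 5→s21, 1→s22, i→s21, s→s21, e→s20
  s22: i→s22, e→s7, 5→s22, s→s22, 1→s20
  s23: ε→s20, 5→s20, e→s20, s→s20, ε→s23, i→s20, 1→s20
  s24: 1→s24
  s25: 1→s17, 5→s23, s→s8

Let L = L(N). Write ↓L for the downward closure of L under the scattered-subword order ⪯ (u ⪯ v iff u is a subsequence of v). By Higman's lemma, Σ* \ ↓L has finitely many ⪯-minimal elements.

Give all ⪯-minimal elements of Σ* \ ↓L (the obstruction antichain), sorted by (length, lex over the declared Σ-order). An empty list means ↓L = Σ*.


Antichain: [1e, i5s11].

|Q|=27, |F|=9, |δ|=76 (7 ε).
min D↑ (10 st, q0=0, F={4}): 0:1→1,i→2,e→0,s→0,5→0 1:1→1,i→3,e→4,s→1,5→1 2:1→3,i→2,e→2,s→2,5→5 3:1→3,i→3,e→4,s→3,5→6 4:1→4,i→4,e→4,s→4,5→4 5:1→6,i→5,e→5,s→7,5→5 6:1→6,i→6,e→4,s→8,5→6 7:1→9,i→7,e→7,s→7,5→7 8:1→9,i→8,e→4,s→8,5→8 9:1→4,i→9,e→4,s→9,5→9 (ε-aug+det+¬).
'1e': |S_i|=[17, 13, 4] end={s0,s20,s23,s7} rej; 2/2 del acc.
'i5s11': N↓-sim [17, 14, 12, 9, 5, 3] end={s0,s20,s23} ∉↓L; 5/5 single-dels accept.
2 words, ⪯-incomp.


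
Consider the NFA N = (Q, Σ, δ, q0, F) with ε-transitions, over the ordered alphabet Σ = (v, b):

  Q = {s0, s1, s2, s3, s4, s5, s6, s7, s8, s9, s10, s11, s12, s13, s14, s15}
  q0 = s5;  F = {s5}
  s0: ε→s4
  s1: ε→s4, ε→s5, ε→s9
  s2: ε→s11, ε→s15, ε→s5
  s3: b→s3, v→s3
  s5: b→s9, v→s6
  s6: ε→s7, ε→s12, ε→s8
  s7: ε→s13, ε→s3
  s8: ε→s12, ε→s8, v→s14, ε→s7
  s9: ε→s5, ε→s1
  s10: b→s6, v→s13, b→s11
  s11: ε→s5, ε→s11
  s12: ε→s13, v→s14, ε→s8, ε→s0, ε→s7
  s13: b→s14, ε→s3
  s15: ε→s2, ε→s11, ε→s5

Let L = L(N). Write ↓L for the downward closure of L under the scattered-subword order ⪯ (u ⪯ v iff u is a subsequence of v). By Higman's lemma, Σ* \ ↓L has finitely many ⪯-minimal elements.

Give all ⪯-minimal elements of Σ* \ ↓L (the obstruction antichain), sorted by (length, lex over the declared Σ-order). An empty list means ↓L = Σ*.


|Q|=16, |F|=1, |δ|=37 (27 ε).
min D↑ (2 st, q0=0, F={1}): 0:v→1,b→0 1:v→1,b→1 [Hopcroft].
'v': N↓-sim [12, 9] end={s0,s12,s13,s14,s3,s4,s6,s7,s8} ∉↓L; 1/1 deletions ∈↓L.
1 obstructions.

min(Σ*\↓L) = [v].


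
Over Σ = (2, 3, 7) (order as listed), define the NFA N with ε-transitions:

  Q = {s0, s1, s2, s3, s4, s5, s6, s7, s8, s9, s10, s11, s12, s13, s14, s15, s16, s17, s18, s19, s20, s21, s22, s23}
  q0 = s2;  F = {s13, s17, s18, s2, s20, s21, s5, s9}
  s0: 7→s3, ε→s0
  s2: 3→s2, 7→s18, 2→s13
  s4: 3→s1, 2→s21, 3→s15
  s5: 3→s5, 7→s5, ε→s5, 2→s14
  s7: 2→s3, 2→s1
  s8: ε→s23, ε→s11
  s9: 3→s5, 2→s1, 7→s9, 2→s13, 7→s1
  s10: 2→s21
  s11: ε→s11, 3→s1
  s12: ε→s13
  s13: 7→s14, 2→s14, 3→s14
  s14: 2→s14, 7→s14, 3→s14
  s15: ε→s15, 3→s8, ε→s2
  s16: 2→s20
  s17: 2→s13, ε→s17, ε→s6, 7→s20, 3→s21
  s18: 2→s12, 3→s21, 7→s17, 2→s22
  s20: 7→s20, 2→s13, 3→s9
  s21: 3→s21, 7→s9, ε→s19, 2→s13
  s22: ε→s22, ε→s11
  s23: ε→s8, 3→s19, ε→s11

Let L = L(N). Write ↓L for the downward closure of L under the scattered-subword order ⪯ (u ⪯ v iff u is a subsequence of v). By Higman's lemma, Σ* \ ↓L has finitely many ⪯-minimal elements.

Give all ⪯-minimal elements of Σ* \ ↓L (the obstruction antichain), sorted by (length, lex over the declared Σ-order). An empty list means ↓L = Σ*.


min(Σ*\↓L) = [22, 23, 27, 73732, 777332].

|Q|=24, |F|=8, |δ|=56 (15 ε).
min D↑ (9 st, q0=0, F={3}): 0:2→1,3→0,7→2 1:2→3,3→3,7→3 2:2→1,3→4,7→5 3:2→3,3→3,7→3 4:2→1,3→4,7→6 5:2→1,3→4,7→7 6:2→1,3→8,7→6 7:2→1,3→6,7→7 8:2→3,3→8,7→8.
'22': |S_i|=[15, 6, 1] end={s14} — reject; 2/2 deletions ∈↓L.
'23': run [15, 6, 2] end={s1,s14} — reject; 2/2 del acc.
'27': run [15, 6, 1] end={s14} ∉↓L; 2/2 deletions ∈↓L.
'73732': |S_i|=[15, 14, 7, 5, 2, 1] end={s14} ∉↓L; 5/5 deletions ∈↓L.
'777332': |S_i|=[15, 14, 10, 6, 5, 2, 1] end={s14} ∉↓L; 6/6 single-dels accept.
5 obstructions.


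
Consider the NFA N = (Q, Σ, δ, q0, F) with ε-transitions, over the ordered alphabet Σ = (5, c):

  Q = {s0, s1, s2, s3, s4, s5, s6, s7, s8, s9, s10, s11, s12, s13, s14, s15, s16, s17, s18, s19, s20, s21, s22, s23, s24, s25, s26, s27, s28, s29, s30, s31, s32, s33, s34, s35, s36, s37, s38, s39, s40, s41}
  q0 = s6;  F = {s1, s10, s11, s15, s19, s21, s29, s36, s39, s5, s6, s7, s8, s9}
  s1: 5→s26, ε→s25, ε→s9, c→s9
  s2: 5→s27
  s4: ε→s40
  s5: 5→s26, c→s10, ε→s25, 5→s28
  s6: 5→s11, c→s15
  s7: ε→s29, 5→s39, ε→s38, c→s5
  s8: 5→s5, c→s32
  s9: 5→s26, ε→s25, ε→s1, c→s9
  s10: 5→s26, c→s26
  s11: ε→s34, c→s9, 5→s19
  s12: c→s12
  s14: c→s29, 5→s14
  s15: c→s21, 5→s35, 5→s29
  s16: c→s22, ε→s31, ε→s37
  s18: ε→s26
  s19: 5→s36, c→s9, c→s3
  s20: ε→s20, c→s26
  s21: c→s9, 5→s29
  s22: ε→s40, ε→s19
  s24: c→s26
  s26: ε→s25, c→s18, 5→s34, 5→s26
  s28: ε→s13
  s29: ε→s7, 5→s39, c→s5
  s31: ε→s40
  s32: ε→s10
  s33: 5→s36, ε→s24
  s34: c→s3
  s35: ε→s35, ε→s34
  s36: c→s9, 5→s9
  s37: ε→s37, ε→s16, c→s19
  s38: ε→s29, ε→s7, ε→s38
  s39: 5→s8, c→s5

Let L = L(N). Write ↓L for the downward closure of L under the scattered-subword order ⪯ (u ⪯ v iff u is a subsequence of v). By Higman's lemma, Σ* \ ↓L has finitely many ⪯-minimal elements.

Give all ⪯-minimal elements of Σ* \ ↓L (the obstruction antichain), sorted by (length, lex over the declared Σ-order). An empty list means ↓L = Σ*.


|Q|=42, |F|=14, |δ|=72 (28 ε).
min D↑ (13 st, q0=0, F={8}): 0:5→1,c→2 1:5→3,c→4 2:5→5,c→6 3:5→7,c→4 4:5→8,c→4 5:5→9,c→10 6:5→5,c→4 7:5→4,c→4 8:5→8,c→8 9:5→11,c→10 10:5→8,c→12 11:5→10,c→12 12:5→8,c→8 (ε-aug+det+¬).
'5c5': |S_i|=[24, 21, 12, 7] end={s13,s18,s25,s26,s28,s3,s34} rej; 3/3 single-dels accept.
'ccc5': run [24, 20, 18, 12, 7] end={s13,s18,s25,s26,s28,s3,s34} — reject; 4/4 deletions ∈↓L.
'55555': run [24, 21, 16, 14, 11, 7] end={s13,s18,s25,s26,s28,s3,s34} ∉↓L; 5/5 deletions ∈↓L.
'c5ccc': |S_i|=[24, 20, 16, 10, 6, 5] end={s18,s25,s26,s3,s34} rej; 5/5 single-dels accept.
'c555cc': |S_i|=[24, 20, 16, 12, 11, 7, 5] end={s18,s25,s26,s3,s34} rej; 6/6 deletions ∈↓L.
5 words, ⪯-incomp.

A = [5c5, ccc5, 55555, c5ccc, c555cc].


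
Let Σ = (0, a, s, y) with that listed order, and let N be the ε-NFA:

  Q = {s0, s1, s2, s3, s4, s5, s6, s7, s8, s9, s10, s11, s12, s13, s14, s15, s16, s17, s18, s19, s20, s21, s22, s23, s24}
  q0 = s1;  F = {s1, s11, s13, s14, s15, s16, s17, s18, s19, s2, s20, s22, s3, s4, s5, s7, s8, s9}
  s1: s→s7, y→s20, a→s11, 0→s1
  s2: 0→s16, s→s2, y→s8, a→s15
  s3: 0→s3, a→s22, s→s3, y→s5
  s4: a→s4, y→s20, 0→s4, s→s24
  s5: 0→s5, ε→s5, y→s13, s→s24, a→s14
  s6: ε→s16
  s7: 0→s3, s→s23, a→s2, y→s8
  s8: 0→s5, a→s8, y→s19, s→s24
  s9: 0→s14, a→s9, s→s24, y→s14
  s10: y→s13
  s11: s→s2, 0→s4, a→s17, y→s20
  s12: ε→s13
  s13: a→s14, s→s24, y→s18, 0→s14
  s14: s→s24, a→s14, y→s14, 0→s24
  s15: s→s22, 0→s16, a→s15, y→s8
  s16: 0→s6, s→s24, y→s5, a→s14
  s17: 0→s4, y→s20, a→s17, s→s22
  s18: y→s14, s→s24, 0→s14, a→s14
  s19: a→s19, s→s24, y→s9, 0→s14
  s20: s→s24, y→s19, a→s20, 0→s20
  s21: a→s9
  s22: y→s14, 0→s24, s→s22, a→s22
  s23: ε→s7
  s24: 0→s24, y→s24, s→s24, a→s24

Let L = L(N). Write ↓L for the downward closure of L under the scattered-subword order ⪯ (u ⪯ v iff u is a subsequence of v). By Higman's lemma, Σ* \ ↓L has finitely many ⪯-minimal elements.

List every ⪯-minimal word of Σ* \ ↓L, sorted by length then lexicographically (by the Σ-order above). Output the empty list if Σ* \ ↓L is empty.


|Q|=25, |F|=18, |δ|=82 (4 ε).
min D↑ (19 st, q0=0, F={9}): 0:0→0,a→1,s→2,y→3 1:0→4,a→5,s→6,y→3 2:0→7,a→6,s→2,y→8 3:0→3,a→3,s→9,y→10 4:0→4,a→4,s→9,y→3 5:0→4,a→5,s→11,y→3 6:0→12,a→13,s→6,y→8 7:0→7,a→11,s→7,y→14 8:0→14,a→8,s→9,y→10 9:0→9,a→9,s→9,y→9 10:0→15,a→10,s→9,y→16 11:0→9,a→11,s→11,y→15 12:0→12,a→15,s→9,y→14 13:0→12,a→13,s→11,y→8 14:0→14,a→15,s→9,y→17 15:0→9,a→15,s→9,y→15 16:0→15,a→16,s→9,y→15 17:0→15,a→15,s→9,y→18 18:0→15,a→15,s→9,y→15 (ε-aug+det+¬).
'ys': run [21, 9, 1] end={s24} ∉↓L; 2/2 single-dels accept.
'a0s': |S_i|=[21, 17, 11, 1] end={s24} ∉↓L; 3/3 deletions ∈↓L.
'aas0': run [21, 17, 15, 3, 1] end={s24} — reject; 4/4 del acc.
's0a0': N↓-sim [21, 16, 9, 3, 1] end={s24} rej; 4/4 deletions ∈↓L.
'yy00': run [21, 9, 6, 2, 1] end={s24} — reject; 4/4 del acc.
'yyyy0': |S_i|=[21, 9, 6, 4, 2, 1] end={s24} rej; 5/5 deletions ∈↓L.
6 words, ⪯-incomp.

min(Σ*\↓L) = [ys, a0s, aas0, s0a0, yy00, yyyy0].


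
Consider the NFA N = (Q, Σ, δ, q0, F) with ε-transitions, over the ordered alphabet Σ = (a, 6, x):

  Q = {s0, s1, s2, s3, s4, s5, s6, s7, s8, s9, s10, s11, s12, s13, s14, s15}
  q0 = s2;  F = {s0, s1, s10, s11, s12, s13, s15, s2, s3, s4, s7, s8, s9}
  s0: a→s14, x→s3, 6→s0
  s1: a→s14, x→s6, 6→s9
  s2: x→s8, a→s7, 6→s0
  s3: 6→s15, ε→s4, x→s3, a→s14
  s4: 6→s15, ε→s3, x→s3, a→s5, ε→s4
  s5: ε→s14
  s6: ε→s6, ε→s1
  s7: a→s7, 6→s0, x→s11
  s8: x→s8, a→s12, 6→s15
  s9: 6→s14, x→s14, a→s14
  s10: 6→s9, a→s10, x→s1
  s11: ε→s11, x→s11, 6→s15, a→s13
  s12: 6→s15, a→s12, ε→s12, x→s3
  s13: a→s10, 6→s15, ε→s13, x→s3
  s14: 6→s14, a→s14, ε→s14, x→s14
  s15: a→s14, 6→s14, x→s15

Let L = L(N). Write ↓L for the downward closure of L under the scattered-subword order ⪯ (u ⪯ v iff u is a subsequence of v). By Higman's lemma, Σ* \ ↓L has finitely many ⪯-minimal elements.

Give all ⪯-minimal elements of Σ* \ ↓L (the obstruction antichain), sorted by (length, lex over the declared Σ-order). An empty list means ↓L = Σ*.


A = [6a, x66, xaxa, axaa6x].

|Q|=16, |F|=13, |δ|=52 (10 ε).
min D↑ (13 st, q0=0, F={5}): 0:a→1,6→2,x→3 1:a→1,6→2,x→4 2:a→5,6→2,x→6 3:a→7,6→8,x→3 4:a→9,6→8,x→4 5:a→5,6→5,x→5 6:a→5,6→8,x→6 7:a→7,6→8,x→6 8:a→5,6→5,x→8 9:a→10,6→8,x→6 10:a→10,6→11,x→12 11:a→5,6→5,x→5 12:a→5,6→11,x→12 (ε-aug+det+¬).
'6a': run [16, 7, 2] end={s14,s5} — reject; 2/2 single-dels accept.
'x66': N↓-sim [16, 13, 3, 1] end={s14} rej; 3/3 del acc.
'xaxa': run [16, 13, 11, 8, 2] end={s14,s5} ∉↓L; 4/4 single-dels accept.
'axaa6x': run [16, 14, 11, 10, 6, 2, 1] end={s14} — reject; 6/6 single-dels accept.
4 obstructions.
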